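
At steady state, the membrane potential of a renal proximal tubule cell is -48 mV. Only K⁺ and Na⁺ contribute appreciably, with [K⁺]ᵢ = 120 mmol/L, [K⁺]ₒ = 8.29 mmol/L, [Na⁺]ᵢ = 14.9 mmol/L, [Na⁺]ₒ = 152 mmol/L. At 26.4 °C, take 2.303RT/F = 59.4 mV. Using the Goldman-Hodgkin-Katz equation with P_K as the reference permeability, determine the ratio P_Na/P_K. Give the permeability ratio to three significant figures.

0.0693

Let α = P_Na/P_K. GHK: Vm = 59.4·log₁₀[(Kₒ + α·Naₒ)/(Kᵢ + α·Naᵢ)].
10^(Vm/59.4) = 10^(-48.0/59.4) = 0.15557
So 0.15557·(Kᵢ + α·Naᵢ) = Kₒ + α·Naₒ → α = (0.15557·120.0 − 8.29) / (152.0 − 0.15557·14.9)
α = (18.67 − 8.29) / (152.0 − 2.318) = 10.38/149.7 = 0.06933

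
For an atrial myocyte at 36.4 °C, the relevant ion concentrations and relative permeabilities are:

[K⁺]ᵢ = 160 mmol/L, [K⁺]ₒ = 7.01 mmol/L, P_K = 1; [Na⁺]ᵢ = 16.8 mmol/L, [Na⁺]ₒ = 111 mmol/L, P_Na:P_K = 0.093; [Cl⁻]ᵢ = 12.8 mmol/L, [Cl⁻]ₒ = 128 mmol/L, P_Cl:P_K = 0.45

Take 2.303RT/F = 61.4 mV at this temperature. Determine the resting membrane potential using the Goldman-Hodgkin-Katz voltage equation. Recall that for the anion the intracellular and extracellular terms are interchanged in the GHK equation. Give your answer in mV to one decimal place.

-60.0 mV

Vm = 61.4 · log₁₀[(Σ P·[cation]ₒ + Σ P·[anion]ᵢ) / (Σ P·[cation]ᵢ + Σ P·[anion]ₒ)]
Numerator = 1×7.01 + 0.093×111 + 0.45×12.8 = 23.09
Denominator = 1×160 + 0.093×16.8 + 0.45×128 = 219.2
Vm = 61.4 · log₁₀(0.10537) = 61.4 × (-0.9773) = -60.01 mV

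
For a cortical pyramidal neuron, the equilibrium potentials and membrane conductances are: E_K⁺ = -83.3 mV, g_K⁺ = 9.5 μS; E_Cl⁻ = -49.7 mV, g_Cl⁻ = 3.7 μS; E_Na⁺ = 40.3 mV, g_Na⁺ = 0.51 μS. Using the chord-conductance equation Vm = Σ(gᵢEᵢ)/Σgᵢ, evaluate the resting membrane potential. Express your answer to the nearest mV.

-70 mV

Σ gᵢEᵢ = 9.5·(-83.3) + 3.7·(-49.7) + 0.51·(40.3) = -954.69
Σ gᵢ = 9.5 + 3.7 + 0.51 = 13.71
Vm = -954.69 / 13.71 = -69.63 mV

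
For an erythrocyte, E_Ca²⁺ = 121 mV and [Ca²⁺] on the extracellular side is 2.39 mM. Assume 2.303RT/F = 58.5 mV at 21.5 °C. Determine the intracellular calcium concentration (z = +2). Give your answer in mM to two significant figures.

Nernst: E = (58.5/2) · log₁₀([out]/[in]), so log₁₀([out]/[in]) = 121.0 × 2 / 58.5 = 4.1368.
[out]/[in] = 10^(4.1368) = 1.37e+04.
[in] = 2.39 / 1.37e+04 = 0.0001744 mM.

0.00017 mM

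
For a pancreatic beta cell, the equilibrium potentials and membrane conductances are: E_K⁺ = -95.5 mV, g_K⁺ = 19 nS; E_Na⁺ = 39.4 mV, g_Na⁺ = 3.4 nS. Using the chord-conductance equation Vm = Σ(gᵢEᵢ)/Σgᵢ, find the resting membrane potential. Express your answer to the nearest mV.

-75 mV

Σ gᵢEᵢ = 19·(-95.5) + 3.4·(39.4) = -1680.54
Σ gᵢ = 19 + 3.4 = 22.4
Vm = -1680.54 / 22.4 = -75.02 mV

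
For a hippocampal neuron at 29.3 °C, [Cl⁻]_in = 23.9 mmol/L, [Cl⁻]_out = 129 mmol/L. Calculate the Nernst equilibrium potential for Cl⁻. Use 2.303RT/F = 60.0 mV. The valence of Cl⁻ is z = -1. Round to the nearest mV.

E = (60.0/z) · log₁₀([Cl⁻]_out/[Cl⁻]_in) with z = -1.
For an anion, dividing by z = -1 reverses the sign.
= (60.0/-1) · log₁₀(129/23.9) = -60.00 · log₁₀(5.397)
= -60.00 · (0.7322) = -43.93 mV

-44 mV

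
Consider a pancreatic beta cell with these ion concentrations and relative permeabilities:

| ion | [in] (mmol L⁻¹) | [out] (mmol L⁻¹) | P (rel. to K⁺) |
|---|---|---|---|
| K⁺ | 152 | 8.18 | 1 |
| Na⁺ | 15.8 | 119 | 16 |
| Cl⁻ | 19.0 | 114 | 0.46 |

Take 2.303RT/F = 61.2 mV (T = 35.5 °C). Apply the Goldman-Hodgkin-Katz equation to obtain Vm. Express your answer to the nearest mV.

38 mV

Vm = 61.2 · log₁₀[(Σ P·[cation]ₒ + Σ P·[anion]ᵢ) / (Σ P·[cation]ᵢ + Σ P·[anion]ₒ)]
Numerator = 1×8.18 + 16×119 + 0.46×19.0 = 1921
Denominator = 1×152 + 16×15.8 + 0.46×114 = 457.2
Vm = 61.2 · log₁₀(4.2011) = 61.2 × (0.6234) = 38.15 mV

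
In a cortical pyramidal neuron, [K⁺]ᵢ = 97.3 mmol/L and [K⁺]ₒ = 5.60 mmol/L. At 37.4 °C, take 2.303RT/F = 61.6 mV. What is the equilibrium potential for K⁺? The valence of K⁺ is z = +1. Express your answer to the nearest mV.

-76 mV

E = (61.6/z) · log₁₀([K⁺]_out/[K⁺]_in) with z = +1.
= (61.6/1) · log₁₀(5.60/97.3) = 61.60 · log₁₀(0.05755)
= 61.60 · (-1.2399) = -76.38 mV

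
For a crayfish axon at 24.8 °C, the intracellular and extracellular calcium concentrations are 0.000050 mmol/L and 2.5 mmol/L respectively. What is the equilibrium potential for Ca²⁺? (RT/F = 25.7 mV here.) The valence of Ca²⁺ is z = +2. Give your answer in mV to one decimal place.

139.0 mV

E = (25.7/z) · ln([Ca²⁺]_out/[Ca²⁺]_in) with z = +2.
= (25.7/2) · ln(2.5/0.000050) = 12.85 · ln(5e+04)
= 12.85 · (10.8198) = 139.03 mV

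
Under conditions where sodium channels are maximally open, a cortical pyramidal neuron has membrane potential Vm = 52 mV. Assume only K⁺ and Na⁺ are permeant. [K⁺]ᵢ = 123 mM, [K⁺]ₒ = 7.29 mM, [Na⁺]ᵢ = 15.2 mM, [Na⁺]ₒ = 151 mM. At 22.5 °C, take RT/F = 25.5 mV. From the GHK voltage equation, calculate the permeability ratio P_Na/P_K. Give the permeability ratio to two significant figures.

27

Let α = P_Na/P_K. GHK: Vm = 25.5·ln[(Kₒ + α·Naₒ)/(Kᵢ + α·Naᵢ)].
e^(Vm/25.5) = e^(52.0/25.5) = 7.6846
So 7.6846·(Kᵢ + α·Naᵢ) = Kₒ + α·Naₒ → α = (7.6846·123.0 − 7.29) / (151.0 − 7.6846·15.2)
α = (945.2 − 7.29) / (151.0 − 116.8) = 937.9/34.19 = 27.43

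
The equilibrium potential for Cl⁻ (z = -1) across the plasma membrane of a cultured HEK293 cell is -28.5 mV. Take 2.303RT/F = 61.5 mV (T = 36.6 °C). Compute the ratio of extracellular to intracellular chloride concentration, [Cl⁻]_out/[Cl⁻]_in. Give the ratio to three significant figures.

2.91

log₁₀([out]/[in]) = E·z/(61.5) = -28.5 × -1 / 61.5 = 0.4634
[out]/[in] = 10^(0.4634) = 2.907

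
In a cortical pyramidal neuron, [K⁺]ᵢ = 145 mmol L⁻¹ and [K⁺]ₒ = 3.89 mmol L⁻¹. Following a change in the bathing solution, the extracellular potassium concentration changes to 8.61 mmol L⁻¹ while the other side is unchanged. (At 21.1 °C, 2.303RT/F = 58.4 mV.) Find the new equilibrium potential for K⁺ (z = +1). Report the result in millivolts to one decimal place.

-71.6 mV

After the shift: [K⁺]_out = 8.61, [K⁺]_in = 145 mmol L⁻¹.
E_new = (58.4/1)·log₁₀(8.61/145) = 58.40 · (-1.2264) = -71.62 mV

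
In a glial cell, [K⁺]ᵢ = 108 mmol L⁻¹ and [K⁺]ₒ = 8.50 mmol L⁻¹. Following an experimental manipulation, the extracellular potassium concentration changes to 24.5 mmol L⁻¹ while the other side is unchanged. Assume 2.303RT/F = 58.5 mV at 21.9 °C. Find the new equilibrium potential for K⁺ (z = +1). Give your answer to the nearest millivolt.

-38 mV

After the shift: [K⁺]_out = 24.5, [K⁺]_in = 108 mmol L⁻¹.
E_new = (58.5/1)·log₁₀(24.5/108) = 58.50 · (-0.6443) = -37.69 mV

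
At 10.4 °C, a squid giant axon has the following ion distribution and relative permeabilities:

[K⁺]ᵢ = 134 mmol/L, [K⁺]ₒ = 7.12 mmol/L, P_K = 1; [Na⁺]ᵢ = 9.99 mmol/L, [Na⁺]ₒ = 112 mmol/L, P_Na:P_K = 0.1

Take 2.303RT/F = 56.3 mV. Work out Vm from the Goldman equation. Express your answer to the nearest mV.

-49 mV

Vm = 56.3 · log₁₀[(Σ P·[cation]ₒ + Σ P·[anion]ᵢ) / (Σ P·[cation]ᵢ + Σ P·[anion]ₒ)]
Numerator = 1×7.12 + 0.1×112 = 18.32
Denominator = 1×134 + 0.1×9.99 = 135
Vm = 56.3 · log₁₀(0.1357) = 56.3 × (-0.8674) = -48.83 mV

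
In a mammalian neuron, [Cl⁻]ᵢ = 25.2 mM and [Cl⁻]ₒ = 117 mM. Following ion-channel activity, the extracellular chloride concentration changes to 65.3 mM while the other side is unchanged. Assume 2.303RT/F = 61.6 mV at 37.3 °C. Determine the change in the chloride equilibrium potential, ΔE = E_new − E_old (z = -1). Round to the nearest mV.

16 mV

E_old = (61.6/-1)·log₁₀(117/25.2) = -41.07 mV
E_new = (61.6/-1)·log₁₀(65.3/25.2) = -25.47 mV
ΔE = -25.47 − (-41.07) = 15.60 mV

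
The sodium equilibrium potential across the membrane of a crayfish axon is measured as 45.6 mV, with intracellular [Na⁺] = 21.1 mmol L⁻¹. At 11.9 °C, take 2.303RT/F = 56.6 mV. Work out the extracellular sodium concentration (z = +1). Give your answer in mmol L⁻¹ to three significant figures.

Nernst: E = (56.6/1) · log₁₀([out]/[in]), so log₁₀([out]/[in]) = 45.6 × 1 / 56.6 = 0.8057.
[out]/[in] = 10^(0.8057) = 6.392.
[out] = 6.392 × 21.1 = 134.9 mmol L⁻¹.

135 mmol L⁻¹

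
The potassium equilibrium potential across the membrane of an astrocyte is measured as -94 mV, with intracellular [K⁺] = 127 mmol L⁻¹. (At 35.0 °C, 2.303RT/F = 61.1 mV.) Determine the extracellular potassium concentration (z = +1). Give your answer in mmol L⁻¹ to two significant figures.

Nernst: E = (61.1/1) · log₁₀([out]/[in]), so log₁₀([out]/[in]) = -94.0 × 1 / 61.1 = -1.5385.
[out]/[in] = 10^(-1.5385) = 0.02894.
[out] = 0.02894 × 127 = 3.676 mmol L⁻¹.

3.7 mmol L⁻¹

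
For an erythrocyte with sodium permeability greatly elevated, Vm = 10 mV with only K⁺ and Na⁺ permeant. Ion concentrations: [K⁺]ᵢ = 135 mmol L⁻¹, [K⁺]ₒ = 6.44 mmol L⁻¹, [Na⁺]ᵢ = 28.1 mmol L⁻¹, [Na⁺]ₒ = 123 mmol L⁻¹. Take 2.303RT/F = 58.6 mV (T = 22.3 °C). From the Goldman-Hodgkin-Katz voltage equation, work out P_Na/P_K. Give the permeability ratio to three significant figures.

Let α = P_Na/P_K. GHK: Vm = 58.6·log₁₀[(Kₒ + α·Naₒ)/(Kᵢ + α·Naᵢ)].
10^(Vm/58.6) = 10^(10.0/58.6) = 1.4813
So 1.4813·(Kᵢ + α·Naᵢ) = Kₒ + α·Naₒ → α = (1.4813·135.0 − 6.44) / (123.0 − 1.4813·28.1)
α = (200 − 6.44) / (123.0 − 41.63) = 193.5/81.37 = 2.378

2.38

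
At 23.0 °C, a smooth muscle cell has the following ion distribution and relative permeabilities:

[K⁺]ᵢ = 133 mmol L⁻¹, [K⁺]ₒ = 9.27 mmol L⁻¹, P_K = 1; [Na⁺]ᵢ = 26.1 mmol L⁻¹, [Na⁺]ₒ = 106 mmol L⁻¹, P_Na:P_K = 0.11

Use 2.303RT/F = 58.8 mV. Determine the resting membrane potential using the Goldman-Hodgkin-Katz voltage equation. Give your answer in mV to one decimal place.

-47.8 mV

Vm = 58.8 · log₁₀[(Σ P·[cation]ₒ + Σ P·[anion]ᵢ) / (Σ P·[cation]ᵢ + Σ P·[anion]ₒ)]
Numerator = 1×9.27 + 0.11×106 = 20.93
Denominator = 1×133 + 0.11×26.1 = 135.9
Vm = 58.8 · log₁₀(0.15404) = 58.8 × (-0.8124) = -47.77 mV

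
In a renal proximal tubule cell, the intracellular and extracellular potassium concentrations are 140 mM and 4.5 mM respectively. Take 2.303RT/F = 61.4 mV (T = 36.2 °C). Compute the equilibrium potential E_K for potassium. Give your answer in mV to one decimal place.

-91.7 mV

E = (61.4/z) · log₁₀([K⁺]_out/[K⁺]_in) with z = +1.
= (61.4/1) · log₁₀(4.5/140) = 61.40 · log₁₀(0.03214)
= 61.40 · (-1.4929) = -91.67 mV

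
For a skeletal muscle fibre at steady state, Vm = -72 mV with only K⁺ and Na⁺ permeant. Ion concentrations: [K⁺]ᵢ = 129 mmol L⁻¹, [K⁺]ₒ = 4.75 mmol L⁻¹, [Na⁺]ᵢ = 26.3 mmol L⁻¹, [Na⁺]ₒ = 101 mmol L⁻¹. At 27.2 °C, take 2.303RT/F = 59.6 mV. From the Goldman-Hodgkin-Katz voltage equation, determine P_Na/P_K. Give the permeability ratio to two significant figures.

0.033

Let α = P_Na/P_K. GHK: Vm = 59.6·log₁₀[(Kₒ + α·Naₒ)/(Kᵢ + α·Naᵢ)].
10^(Vm/59.6) = 10^(-72.0/59.6) = 0.061936
So 0.061936·(Kᵢ + α·Naᵢ) = Kₒ + α·Naₒ → α = (0.061936·129.0 − 4.75) / (101.0 − 0.061936·26.3)
α = (7.99 − 4.75) / (101.0 − 1.629) = 3.24/99.37 = 0.0326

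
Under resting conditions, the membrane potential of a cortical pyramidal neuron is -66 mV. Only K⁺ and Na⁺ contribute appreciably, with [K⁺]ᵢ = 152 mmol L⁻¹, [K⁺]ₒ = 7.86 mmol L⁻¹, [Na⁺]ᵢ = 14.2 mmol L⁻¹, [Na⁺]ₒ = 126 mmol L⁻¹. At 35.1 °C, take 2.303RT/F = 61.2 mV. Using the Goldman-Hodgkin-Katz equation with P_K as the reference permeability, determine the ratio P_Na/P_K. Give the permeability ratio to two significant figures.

Let α = P_Na/P_K. GHK: Vm = 61.2·log₁₀[(Kₒ + α·Naₒ)/(Kᵢ + α·Naᵢ)].
10^(Vm/61.2) = 10^(-66.0/61.2) = 0.083477
So 0.083477·(Kᵢ + α·Naᵢ) = Kₒ + α·Naₒ → α = (0.083477·152.0 − 7.86) / (126.0 − 0.083477·14.2)
α = (12.69 − 7.86) / (126.0 − 1.185) = 4.829/124.8 = 0.03869

0.039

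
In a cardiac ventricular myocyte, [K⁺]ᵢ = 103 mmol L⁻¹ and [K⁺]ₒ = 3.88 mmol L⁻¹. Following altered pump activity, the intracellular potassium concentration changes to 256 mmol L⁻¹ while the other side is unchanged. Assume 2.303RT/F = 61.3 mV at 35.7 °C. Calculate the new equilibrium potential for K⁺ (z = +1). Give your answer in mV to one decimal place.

-111.5 mV

After the shift: [K⁺]_out = 3.88, [K⁺]_in = 256 mmol L⁻¹.
E_new = (61.3/1)·log₁₀(3.88/256) = 61.30 · (-1.8194) = -111.53 mV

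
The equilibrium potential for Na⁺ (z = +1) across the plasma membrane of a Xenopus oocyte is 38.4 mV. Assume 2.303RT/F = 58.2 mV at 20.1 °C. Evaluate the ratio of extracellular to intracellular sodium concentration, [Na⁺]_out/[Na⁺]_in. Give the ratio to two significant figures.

4.6

log₁₀([out]/[in]) = E·z/(58.2) = 38.4 × 1 / 58.2 = 0.6598
[out]/[in] = 10^(0.6598) = 4.569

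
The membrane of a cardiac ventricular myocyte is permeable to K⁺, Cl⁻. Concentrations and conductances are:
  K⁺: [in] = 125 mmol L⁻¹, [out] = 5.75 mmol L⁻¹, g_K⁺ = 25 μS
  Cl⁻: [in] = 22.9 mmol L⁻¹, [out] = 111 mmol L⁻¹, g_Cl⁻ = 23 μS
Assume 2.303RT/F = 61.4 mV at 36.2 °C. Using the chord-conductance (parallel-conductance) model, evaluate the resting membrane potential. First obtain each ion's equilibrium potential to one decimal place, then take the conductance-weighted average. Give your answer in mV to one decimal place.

E_K⁺ = (61.4/1)·log₁₀(5.75/125) = -82.1 mV
E_Cl⁻ = (61.4/-1)·log₁₀(111/22.9) = -42.1 mV
Vm = (Σ gᵢEᵢ)/(Σ gᵢ) = (25·-82.1 + 23·-42.1) / (25 + 23)
= -3020.80 / 48 = -62.93 mV

-62.9 mV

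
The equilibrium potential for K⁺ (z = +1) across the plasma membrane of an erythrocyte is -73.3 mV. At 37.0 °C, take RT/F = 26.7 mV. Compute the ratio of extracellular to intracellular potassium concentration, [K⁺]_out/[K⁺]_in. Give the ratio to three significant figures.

0.0642

ln([out]/[in]) = E·z/(26.7) = -73.3 × 1 / 26.7 = -2.7453
[out]/[in] = e^(-2.7453) = 0.06423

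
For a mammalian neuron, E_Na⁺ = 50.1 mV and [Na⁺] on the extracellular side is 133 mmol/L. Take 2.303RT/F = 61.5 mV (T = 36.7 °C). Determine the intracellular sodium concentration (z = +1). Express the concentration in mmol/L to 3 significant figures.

20.4 mmol/L

Nernst: E = (61.5/1) · log₁₀([out]/[in]), so log₁₀([out]/[in]) = 50.1 × 1 / 61.5 = 0.8146.
[out]/[in] = 10^(0.8146) = 6.526.
[in] = 133 / 6.526 = 20.38 mmol/L.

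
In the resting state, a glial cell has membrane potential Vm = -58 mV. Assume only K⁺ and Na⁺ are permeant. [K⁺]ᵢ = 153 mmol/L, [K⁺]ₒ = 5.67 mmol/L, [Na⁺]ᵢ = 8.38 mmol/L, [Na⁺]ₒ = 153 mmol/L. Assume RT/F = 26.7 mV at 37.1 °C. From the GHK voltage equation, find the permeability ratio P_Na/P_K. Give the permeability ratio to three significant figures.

Let α = P_Na/P_K. GHK: Vm = 26.7·ln[(Kₒ + α·Naₒ)/(Kᵢ + α·Naᵢ)].
e^(Vm/26.7) = e^(-58.0/26.7) = 0.11392
So 0.11392·(Kᵢ + α·Naᵢ) = Kₒ + α·Naₒ → α = (0.11392·153.0 − 5.67) / (153.0 − 0.11392·8.38)
α = (17.43 − 5.67) / (153.0 − 0.9546) = 11.76/152 = 0.07734

0.0773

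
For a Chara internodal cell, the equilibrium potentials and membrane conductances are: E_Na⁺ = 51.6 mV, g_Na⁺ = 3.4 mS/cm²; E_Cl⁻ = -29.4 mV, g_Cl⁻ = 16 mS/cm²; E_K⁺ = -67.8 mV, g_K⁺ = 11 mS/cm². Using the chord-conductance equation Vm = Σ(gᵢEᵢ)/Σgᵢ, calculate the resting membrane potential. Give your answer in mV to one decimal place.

Σ gᵢEᵢ = 3.4·(51.6) + 16·(-29.4) + 11·(-67.8) = -1040.76
Σ gᵢ = 3.4 + 16 + 11 = 30.4
Vm = -1040.76 / 30.4 = -34.24 mV

-34.2 mV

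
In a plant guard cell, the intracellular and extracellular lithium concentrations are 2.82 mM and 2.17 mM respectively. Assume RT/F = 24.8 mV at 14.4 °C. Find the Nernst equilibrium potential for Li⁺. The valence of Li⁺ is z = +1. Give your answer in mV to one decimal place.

-6.5 mV

E = (24.8/z) · ln([Li⁺]_out/[Li⁺]_in) with z = +1.
= (24.8/1) · ln(2.17/2.82) = 24.80 · ln(0.7695)
= 24.80 · (-0.2620) = -6.50 mV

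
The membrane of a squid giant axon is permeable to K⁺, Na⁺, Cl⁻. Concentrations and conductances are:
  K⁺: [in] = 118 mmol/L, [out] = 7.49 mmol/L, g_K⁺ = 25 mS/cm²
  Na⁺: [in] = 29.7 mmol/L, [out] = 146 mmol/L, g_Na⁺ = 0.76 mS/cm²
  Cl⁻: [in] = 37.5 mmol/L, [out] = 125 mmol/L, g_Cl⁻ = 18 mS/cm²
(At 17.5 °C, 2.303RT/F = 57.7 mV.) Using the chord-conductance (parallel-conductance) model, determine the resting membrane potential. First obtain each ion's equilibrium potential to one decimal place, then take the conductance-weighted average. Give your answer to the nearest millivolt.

E_K⁺ = (57.7/1)·log₁₀(7.49/118) = -69.1 mV
E_Na⁺ = (57.7/1)·log₁₀(146/29.7) = 39.9 mV
E_Cl⁻ = (57.7/-1)·log₁₀(125/37.5) = -30.2 mV
Vm = (Σ gᵢEᵢ)/(Σ gᵢ) = (25·-69.1 + 0.76·39.9 + 18·-30.2) / (25 + 0.76 + 18)
= -2240.78 / 43.76 = -51.21 mV

-51 mV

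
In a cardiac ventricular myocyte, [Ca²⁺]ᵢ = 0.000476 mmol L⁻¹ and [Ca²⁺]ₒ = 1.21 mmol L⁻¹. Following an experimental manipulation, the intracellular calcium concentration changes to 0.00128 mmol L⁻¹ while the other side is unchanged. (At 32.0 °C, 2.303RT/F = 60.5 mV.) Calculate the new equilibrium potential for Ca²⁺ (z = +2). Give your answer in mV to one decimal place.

90.0 mV

After the shift: [Ca²⁺]_out = 1.21, [Ca²⁺]_in = 0.00128 mmol L⁻¹.
E_new = (60.5/2)·log₁₀(1.21/0.00128) = 30.25 · (2.9756) = 90.01 mV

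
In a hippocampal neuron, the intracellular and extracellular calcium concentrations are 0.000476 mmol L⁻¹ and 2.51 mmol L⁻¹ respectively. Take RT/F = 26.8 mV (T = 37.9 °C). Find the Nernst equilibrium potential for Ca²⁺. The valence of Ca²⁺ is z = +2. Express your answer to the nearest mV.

E = (26.8/z) · ln([Ca²⁺]_out/[Ca²⁺]_in) with z = +2.
= (26.8/2) · ln(2.51/0.000476) = 13.40 · ln(5273)
= 13.40 · (8.5704) = 114.84 mV

115 mV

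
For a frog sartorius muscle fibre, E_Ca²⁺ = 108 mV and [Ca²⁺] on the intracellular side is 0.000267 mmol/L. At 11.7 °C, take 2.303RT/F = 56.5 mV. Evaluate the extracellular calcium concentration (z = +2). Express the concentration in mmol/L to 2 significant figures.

Nernst: E = (56.5/2) · log₁₀([out]/[in]), so log₁₀([out]/[in]) = 108.0 × 2 / 56.5 = 3.8230.
[out]/[in] = 10^(3.8230) = 6653.
[out] = 6653 × 0.000267 = 1.776 mmol/L.

1.8 mmol/L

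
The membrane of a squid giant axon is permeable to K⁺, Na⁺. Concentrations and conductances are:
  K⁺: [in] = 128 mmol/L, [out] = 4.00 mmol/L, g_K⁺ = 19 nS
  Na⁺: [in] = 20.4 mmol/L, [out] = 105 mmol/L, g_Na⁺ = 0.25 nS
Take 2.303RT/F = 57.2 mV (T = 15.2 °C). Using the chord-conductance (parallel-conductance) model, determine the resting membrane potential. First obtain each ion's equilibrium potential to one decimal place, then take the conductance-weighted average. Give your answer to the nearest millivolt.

E_K⁺ = (57.2/1)·log₁₀(4.00/128) = -86.1 mV
E_Na⁺ = (57.2/1)·log₁₀(105/20.4) = 40.7 mV
Vm = (Σ gᵢEᵢ)/(Σ gᵢ) = (19·-86.1 + 0.25·40.7) / (19 + 0.25)
= -1625.72 / 19.25 = -84.45 mV

-84 mV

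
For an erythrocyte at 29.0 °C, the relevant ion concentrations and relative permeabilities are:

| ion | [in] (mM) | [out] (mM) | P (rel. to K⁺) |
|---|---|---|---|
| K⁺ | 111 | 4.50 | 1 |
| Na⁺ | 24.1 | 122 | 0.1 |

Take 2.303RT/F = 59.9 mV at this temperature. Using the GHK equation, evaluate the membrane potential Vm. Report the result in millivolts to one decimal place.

-49.8 mV

Vm = 59.9 · log₁₀[(Σ P·[cation]ₒ + Σ P·[anion]ᵢ) / (Σ P·[cation]ᵢ + Σ P·[anion]ₒ)]
Numerator = 1×4.50 + 0.1×122 = 16.7
Denominator = 1×111 + 0.1×24.1 = 113.4
Vm = 59.9 · log₁₀(0.14725) = 59.9 × (-0.8319) = -49.83 mV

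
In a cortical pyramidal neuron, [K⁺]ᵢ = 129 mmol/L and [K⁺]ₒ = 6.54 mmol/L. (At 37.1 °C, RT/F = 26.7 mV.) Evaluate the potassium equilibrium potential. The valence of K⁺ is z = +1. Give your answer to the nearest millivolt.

-80 mV

E = (26.7/z) · ln([K⁺]_out/[K⁺]_in) with z = +1.
= (26.7/1) · ln(6.54/129) = 26.70 · ln(0.0507)
= 26.70 · (-2.9819) = -79.62 mV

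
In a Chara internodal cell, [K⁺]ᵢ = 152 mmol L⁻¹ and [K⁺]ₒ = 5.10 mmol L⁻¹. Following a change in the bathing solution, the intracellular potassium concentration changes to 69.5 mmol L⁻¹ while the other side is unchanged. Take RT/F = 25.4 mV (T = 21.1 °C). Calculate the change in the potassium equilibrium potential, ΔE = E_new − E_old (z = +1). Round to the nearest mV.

E_old = (25.4/1)·ln(5.10/152) = -86.22 mV
E_new = (25.4/1)·ln(5.10/69.5) = -66.35 mV
ΔE = -66.35 − (-86.22) = 19.88 mV

20 mV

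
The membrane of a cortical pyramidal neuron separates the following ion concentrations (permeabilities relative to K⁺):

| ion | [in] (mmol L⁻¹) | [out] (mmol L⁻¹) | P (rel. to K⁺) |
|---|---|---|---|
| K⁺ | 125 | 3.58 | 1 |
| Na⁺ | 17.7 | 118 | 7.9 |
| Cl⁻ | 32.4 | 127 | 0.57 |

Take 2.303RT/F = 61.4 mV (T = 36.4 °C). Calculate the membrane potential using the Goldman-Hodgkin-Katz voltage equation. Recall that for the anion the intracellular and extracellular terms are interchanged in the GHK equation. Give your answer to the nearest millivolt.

28 mV

Vm = 61.4 · log₁₀[(Σ P·[cation]ₒ + Σ P·[anion]ᵢ) / (Σ P·[cation]ᵢ + Σ P·[anion]ₒ)]
Numerator = 1×3.58 + 7.9×118 + 0.57×32.4 = 954.2
Denominator = 1×125 + 7.9×17.7 + 0.57×127 = 337.2
Vm = 61.4 · log₁₀(2.8297) = 61.4 × (0.4517) = 27.74 mV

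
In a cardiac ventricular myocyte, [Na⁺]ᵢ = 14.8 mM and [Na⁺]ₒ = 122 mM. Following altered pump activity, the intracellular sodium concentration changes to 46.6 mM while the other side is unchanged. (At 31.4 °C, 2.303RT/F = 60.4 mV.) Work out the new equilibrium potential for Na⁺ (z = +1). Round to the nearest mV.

After the shift: [Na⁺]_out = 122, [Na⁺]_in = 46.6 mM.
E_new = (60.4/1)·log₁₀(122/46.6) = 60.40 · (0.4180) = 25.25 mV

25 mV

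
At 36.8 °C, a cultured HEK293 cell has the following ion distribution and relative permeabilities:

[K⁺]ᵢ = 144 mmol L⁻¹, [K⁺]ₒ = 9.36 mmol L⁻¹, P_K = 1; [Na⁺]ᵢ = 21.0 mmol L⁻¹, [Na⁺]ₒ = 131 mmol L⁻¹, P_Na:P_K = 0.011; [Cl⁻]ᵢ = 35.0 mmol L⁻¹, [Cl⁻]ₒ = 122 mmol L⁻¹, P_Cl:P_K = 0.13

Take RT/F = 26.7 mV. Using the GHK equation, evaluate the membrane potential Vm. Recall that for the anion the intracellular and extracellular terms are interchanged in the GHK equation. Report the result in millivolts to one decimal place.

Vm = 26.7 · ln[(Σ P·[cation]ₒ + Σ P·[anion]ᵢ) / (Σ P·[cation]ᵢ + Σ P·[anion]ₒ)]
Numerator = 1×9.36 + 0.011×131 + 0.13×35.0 = 15.35
Denominator = 1×144 + 0.011×21.0 + 0.13×122 = 160.1
Vm = 26.7 · ln(0.095889) = 26.7 × (-2.3446) = -62.60 mV

-62.6 mV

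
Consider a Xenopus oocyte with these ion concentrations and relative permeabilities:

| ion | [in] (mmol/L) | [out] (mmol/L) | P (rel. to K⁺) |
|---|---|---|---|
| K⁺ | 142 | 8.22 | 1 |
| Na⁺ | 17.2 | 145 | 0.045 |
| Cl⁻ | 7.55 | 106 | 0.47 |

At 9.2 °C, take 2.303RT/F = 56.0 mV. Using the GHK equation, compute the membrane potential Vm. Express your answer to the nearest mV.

-57 mV

Vm = 56.0 · log₁₀[(Σ P·[cation]ₒ + Σ P·[anion]ᵢ) / (Σ P·[cation]ᵢ + Σ P·[anion]ₒ)]
Numerator = 1×8.22 + 0.045×145 + 0.47×7.55 = 18.29
Denominator = 1×142 + 0.045×17.2 + 0.47×106 = 192.6
Vm = 56.0 · log₁₀(0.094985) = 56.0 × (-1.0223) = -57.25 mV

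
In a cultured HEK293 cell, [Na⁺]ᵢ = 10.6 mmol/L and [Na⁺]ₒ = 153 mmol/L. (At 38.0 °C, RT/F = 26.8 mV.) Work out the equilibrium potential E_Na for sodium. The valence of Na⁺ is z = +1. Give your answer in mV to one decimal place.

E = (26.8/z) · ln([Na⁺]_out/[Na⁺]_in) with z = +1.
= (26.8/1) · ln(153/10.6) = 26.80 · ln(14.43)
= 26.80 · (2.6696) = 71.54 mV

71.5 mV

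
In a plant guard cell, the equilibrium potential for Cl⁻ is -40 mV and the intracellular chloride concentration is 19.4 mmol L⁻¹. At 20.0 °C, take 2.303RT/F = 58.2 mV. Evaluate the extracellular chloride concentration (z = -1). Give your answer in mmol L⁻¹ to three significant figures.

Nernst: E = (58.2/-1) · log₁₀([out]/[in]), so log₁₀([out]/[in]) = -40.0 × -1 / 58.2 = 0.6873.
[out]/[in] = 10^(0.6873) = 4.867.
[out] = 4.867 × 19.4 = 94.42 mmol L⁻¹.

94.4 mmol L⁻¹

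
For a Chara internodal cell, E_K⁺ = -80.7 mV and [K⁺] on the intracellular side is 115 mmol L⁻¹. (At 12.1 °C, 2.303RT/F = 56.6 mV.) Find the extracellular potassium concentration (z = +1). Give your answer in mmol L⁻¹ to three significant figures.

4.31 mmol L⁻¹

Nernst: E = (56.6/1) · log₁₀([out]/[in]), so log₁₀([out]/[in]) = -80.7 × 1 / 56.6 = -1.4258.
[out]/[in] = 10^(-1.4258) = 0.03751.
[out] = 0.03751 × 115 = 4.314 mmol L⁻¹.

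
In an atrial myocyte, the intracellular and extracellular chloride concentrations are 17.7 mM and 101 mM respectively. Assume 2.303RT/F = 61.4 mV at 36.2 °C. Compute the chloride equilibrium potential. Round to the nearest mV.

-46 mV

E = (61.4/z) · log₁₀([Cl⁻]_out/[Cl⁻]_in) with z = -1.
For an anion, dividing by z = -1 reverses the sign.
= (61.4/-1) · log₁₀(101/17.7) = -61.40 · log₁₀(5.706)
= -61.40 · (0.7563) = -46.44 mV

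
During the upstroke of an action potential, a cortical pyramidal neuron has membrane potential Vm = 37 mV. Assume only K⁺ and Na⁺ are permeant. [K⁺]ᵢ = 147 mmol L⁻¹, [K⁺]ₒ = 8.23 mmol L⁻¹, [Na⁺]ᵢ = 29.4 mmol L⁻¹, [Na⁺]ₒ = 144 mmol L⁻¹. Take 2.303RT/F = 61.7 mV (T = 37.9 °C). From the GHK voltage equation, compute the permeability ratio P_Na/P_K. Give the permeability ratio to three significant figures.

Let α = P_Na/P_K. GHK: Vm = 61.7·log₁₀[(Kₒ + α·Naₒ)/(Kᵢ + α·Naᵢ)].
10^(Vm/61.7) = 10^(37.0/61.7) = 3.9781
So 3.9781·(Kᵢ + α·Naᵢ) = Kₒ + α·Naₒ → α = (3.9781·147.0 − 8.23) / (144.0 − 3.9781·29.4)
α = (584.8 − 8.23) / (144.0 − 117) = 576.6/27.04 = 21.32

21.3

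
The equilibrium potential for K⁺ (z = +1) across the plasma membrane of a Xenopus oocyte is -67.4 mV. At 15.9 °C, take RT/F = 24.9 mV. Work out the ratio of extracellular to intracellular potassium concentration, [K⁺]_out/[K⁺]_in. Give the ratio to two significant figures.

0.067

ln([out]/[in]) = E·z/(24.9) = -67.4 × 1 / 24.9 = -2.7068
[out]/[in] = e^(-2.7068) = 0.06675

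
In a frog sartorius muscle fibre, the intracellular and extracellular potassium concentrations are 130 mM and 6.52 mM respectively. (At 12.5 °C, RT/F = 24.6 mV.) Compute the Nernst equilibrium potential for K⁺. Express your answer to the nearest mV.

-74 mV

E = (24.6/z) · ln([K⁺]_out/[K⁺]_in) with z = +1.
= (24.6/1) · ln(6.52/130) = 24.60 · ln(0.05015)
= 24.60 · (-2.9927) = -73.62 mV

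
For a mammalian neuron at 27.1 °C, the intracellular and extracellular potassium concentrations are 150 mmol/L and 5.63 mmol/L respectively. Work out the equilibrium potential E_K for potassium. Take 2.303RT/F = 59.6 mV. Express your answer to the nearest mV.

E = (59.6/z) · log₁₀([K⁺]_out/[K⁺]_in) with z = +1.
= (59.6/1) · log₁₀(5.63/150) = 59.60 · log₁₀(0.03753)
= 59.60 · (-1.4256) = -84.96 mV

-85 mV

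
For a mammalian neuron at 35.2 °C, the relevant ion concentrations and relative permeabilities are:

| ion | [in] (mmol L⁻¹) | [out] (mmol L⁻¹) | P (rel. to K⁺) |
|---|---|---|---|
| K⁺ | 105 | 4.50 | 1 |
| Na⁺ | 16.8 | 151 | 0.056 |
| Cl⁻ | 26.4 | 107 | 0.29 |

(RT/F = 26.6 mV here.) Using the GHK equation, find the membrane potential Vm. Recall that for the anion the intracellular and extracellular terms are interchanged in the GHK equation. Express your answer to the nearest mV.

-50 mV

Vm = 26.6 · ln[(Σ P·[cation]ₒ + Σ P·[anion]ᵢ) / (Σ P·[cation]ᵢ + Σ P·[anion]ₒ)]
Numerator = 1×4.50 + 0.056×151 + 0.29×26.4 = 20.61
Denominator = 1×105 + 0.056×16.8 + 0.29×107 = 137
Vm = 26.6 · ln(0.15048) = 26.6 × (-1.8939) = -50.38 mV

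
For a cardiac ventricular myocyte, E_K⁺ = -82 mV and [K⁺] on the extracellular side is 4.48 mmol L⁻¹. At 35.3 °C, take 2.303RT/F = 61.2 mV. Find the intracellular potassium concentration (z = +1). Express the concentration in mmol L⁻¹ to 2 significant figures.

98 mmol L⁻¹

Nernst: E = (61.2/1) · log₁₀([out]/[in]), so log₁₀([out]/[in]) = -82.0 × 1 / 61.2 = -1.3399.
[out]/[in] = 10^(-1.3399) = 0.04572.
[in] = 4.48 / 0.04572 = 97.98 mmol L⁻¹.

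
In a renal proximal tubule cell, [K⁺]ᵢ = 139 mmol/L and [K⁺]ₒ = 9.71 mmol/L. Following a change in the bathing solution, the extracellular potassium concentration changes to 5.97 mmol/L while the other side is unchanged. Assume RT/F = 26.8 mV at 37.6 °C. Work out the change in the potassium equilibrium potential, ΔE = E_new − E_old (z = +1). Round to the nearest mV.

E_old = (26.8/1)·ln(9.71/139) = -71.32 mV
E_new = (26.8/1)·ln(5.97/139) = -84.36 mV
ΔE = -84.36 − (-71.32) = -13.04 mV

-13 mV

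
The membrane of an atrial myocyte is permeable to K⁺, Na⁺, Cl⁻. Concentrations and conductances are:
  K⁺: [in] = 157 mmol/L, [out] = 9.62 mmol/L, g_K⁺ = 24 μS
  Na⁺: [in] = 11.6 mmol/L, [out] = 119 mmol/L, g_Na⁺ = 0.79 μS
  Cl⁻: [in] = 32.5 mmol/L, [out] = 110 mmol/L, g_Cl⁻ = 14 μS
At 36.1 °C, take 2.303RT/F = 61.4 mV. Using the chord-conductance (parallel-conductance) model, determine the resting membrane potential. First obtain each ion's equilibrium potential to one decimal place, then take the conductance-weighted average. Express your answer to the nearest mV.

-57 mV

E_K⁺ = (61.4/1)·log₁₀(9.62/157) = -74.5 mV
E_Na⁺ = (61.4/1)·log₁₀(119/11.6) = 62.1 mV
E_Cl⁻ = (61.4/-1)·log₁₀(110/32.5) = -32.5 mV
Vm = (Σ gᵢEᵢ)/(Σ gᵢ) = (24·-74.5 + 0.79·62.1 + 14·-32.5) / (24 + 0.79 + 14)
= -2193.94 / 38.79 = -56.56 mV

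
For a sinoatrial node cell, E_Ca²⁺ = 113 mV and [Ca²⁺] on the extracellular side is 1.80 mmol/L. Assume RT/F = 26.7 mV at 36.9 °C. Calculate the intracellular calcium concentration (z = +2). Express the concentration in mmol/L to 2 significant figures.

Nernst: E = (26.7/2) · ln([out]/[in]), so ln([out]/[in]) = 113.0 × 2 / 26.7 = 8.4644.
[out]/[in] = e^(8.4644) = 4743.
[in] = 1.80 / 4743 = 0.0003795 mmol/L.

0.00038 mmol/L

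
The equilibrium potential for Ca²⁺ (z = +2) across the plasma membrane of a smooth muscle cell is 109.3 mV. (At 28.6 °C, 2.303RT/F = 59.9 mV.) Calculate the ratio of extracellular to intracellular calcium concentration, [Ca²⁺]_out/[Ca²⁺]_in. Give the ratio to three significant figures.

4460

log₁₀([out]/[in]) = E·z/(59.9) = 109.3 × 2 / 59.9 = 3.6494
[out]/[in] = 10^(3.6494) = 4461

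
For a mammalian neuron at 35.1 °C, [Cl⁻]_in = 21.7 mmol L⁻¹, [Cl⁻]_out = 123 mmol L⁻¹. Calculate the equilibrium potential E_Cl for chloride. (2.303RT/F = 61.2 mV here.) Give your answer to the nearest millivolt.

E = (61.2/z) · log₁₀([Cl⁻]_out/[Cl⁻]_in) with z = -1.
For an anion, dividing by z = -1 reverses the sign.
= (61.2/-1) · log₁₀(123/21.7) = -61.20 · log₁₀(5.668)
= -61.20 · (0.7534) = -46.11 mV

-46 mV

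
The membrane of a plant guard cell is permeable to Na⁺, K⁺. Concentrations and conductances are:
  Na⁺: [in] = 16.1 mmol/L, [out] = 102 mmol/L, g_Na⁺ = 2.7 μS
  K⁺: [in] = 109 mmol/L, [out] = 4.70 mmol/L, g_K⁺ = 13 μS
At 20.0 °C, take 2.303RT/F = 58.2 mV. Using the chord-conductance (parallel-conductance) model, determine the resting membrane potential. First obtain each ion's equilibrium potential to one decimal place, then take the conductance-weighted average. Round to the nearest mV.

E_Na⁺ = (58.2/1)·log₁₀(102/16.1) = 46.7 mV
E_K⁺ = (58.2/1)·log₁₀(4.70/109) = -79.5 mV
Vm = (Σ gᵢEᵢ)/(Σ gᵢ) = (2.7·46.7 + 13·-79.5) / (2.7 + 13)
= -907.41 / 15.7 = -57.80 mV

-58 mV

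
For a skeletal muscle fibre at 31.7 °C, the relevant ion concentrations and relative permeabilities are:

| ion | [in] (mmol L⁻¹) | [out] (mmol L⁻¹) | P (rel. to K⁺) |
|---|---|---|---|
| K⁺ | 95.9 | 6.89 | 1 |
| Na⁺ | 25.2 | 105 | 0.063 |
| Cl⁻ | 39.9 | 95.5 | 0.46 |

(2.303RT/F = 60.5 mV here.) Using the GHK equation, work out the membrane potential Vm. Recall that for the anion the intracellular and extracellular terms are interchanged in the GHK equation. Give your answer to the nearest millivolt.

Vm = 60.5 · log₁₀[(Σ P·[cation]ₒ + Σ P·[anion]ᵢ) / (Σ P·[cation]ᵢ + Σ P·[anion]ₒ)]
Numerator = 1×6.89 + 0.063×105 + 0.46×39.9 = 31.86
Denominator = 1×95.9 + 0.063×25.2 + 0.46×95.5 = 141.4
Vm = 60.5 · log₁₀(0.22528) = 60.5 × (-0.6473) = -39.16 mV

-39 mV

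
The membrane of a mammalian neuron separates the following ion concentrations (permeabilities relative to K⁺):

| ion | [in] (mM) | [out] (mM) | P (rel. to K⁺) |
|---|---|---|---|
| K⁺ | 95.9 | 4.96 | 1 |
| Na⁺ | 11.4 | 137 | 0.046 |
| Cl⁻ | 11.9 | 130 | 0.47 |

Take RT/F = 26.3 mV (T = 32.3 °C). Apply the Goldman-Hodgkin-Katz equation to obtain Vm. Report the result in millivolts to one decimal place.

Vm = 26.3 · ln[(Σ P·[cation]ₒ + Σ P·[anion]ᵢ) / (Σ P·[cation]ᵢ + Σ P·[anion]ₒ)]
Numerator = 1×4.96 + 0.046×137 + 0.47×11.9 = 16.86
Denominator = 1×95.9 + 0.046×11.4 + 0.47×130 = 157.5
Vm = 26.3 · ln(0.107) = 26.3 × (-2.2349) = -58.78 mV

-58.8 mV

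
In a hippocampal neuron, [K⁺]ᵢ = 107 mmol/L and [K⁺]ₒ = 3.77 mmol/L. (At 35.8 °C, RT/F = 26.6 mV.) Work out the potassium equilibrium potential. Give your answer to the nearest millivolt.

E = (26.6/z) · ln([K⁺]_out/[K⁺]_in) with z = +1.
= (26.6/1) · ln(3.77/107) = 26.60 · ln(0.03523)
= 26.60 · (-3.3458) = -89.00 mV

-89 mV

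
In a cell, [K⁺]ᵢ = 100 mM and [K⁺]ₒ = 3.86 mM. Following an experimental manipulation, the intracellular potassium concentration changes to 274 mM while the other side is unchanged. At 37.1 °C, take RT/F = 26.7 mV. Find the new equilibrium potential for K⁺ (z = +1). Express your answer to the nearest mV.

After the shift: [K⁺]_out = 3.86, [K⁺]_in = 274 mM.
E_new = (26.7/1)·ln(3.86/274) = 26.70 · (-4.2625) = -113.81 mV

-114 mV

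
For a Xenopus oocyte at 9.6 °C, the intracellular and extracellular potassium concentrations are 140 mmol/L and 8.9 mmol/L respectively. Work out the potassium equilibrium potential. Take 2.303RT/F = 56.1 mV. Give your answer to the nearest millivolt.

-67 mV

E = (56.1/z) · log₁₀([K⁺]_out/[K⁺]_in) with z = +1.
= (56.1/1) · log₁₀(8.9/140) = 56.10 · log₁₀(0.06357)
= 56.10 · (-1.1967) = -67.14 mV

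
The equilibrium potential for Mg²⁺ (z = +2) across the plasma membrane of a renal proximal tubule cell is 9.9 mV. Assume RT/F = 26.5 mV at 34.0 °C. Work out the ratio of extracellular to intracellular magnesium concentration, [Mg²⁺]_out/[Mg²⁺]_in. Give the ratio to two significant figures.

2.1

ln([out]/[in]) = E·z/(26.5) = 9.9 × 2 / 26.5 = 0.7472
[out]/[in] = e^(0.7472) = 2.111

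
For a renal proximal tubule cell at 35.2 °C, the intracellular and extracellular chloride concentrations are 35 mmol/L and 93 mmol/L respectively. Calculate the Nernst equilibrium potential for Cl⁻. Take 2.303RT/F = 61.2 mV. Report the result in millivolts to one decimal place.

E = (61.2/z) · log₁₀([Cl⁻]_out/[Cl⁻]_in) with z = -1.
For an anion, dividing by z = -1 reverses the sign.
= (61.2/-1) · log₁₀(93/35) = -61.20 · log₁₀(2.657)
= -61.20 · (0.4244) = -25.97 mV

-26.0 mV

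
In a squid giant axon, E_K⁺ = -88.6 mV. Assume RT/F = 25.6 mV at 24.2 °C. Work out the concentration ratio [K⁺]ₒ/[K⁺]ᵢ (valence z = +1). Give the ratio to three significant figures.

0.0314

ln([out]/[in]) = E·z/(25.6) = -88.6 × 1 / 25.6 = -3.4609
[out]/[in] = e^(-3.4609) = 0.0314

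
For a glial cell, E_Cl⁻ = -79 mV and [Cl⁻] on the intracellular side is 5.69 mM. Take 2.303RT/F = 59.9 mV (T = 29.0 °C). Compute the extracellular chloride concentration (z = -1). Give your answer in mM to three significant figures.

Nernst: E = (59.9/-1) · log₁₀([out]/[in]), so log₁₀([out]/[in]) = -79.0 × -1 / 59.9 = 1.3189.
[out]/[in] = 10^(1.3189) = 20.84.
[out] = 20.84 × 5.69 = 118.6 mM.

119 mM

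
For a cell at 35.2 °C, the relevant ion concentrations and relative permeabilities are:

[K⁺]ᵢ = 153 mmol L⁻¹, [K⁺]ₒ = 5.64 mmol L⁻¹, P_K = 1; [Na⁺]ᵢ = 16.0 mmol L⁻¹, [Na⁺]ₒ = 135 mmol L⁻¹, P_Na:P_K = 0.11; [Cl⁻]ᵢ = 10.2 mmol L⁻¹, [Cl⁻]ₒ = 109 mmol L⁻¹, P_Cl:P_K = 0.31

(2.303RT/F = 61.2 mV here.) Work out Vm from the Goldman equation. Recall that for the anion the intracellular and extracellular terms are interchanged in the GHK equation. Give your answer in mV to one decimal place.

Vm = 61.2 · log₁₀[(Σ P·[cation]ₒ + Σ P·[anion]ᵢ) / (Σ P·[cation]ᵢ + Σ P·[anion]ₒ)]
Numerator = 1×5.64 + 0.11×135 + 0.31×10.2 = 23.65
Denominator = 1×153 + 0.11×16.0 + 0.31×109 = 188.5
Vm = 61.2 · log₁₀(0.12544) = 61.2 × (-0.9016) = -55.18 mV

-55.2 mV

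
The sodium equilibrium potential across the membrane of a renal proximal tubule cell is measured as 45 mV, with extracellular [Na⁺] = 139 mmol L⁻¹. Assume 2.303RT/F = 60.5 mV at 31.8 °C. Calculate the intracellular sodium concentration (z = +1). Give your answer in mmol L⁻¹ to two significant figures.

Nernst: E = (60.5/1) · log₁₀([out]/[in]), so log₁₀([out]/[in]) = 45.0 × 1 / 60.5 = 0.7438.
[out]/[in] = 10^(0.7438) = 5.544.
[in] = 139 / 5.544 = 25.07 mmol L⁻¹.

25 mmol L⁻¹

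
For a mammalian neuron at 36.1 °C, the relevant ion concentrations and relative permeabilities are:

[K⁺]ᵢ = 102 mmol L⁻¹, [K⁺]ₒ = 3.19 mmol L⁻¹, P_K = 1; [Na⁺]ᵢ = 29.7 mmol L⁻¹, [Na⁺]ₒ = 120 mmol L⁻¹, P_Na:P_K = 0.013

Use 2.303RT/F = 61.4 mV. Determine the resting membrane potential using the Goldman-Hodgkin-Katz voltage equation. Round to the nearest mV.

Vm = 61.4 · log₁₀[(Σ P·[cation]ₒ + Σ P·[anion]ᵢ) / (Σ P·[cation]ᵢ + Σ P·[anion]ₒ)]
Numerator = 1×3.19 + 0.013×120 = 4.75
Denominator = 1×102 + 0.013×29.7 = 102.4
Vm = 61.4 · log₁₀(0.046393) = 61.4 × (-1.3335) = -81.88 mV

-82 mV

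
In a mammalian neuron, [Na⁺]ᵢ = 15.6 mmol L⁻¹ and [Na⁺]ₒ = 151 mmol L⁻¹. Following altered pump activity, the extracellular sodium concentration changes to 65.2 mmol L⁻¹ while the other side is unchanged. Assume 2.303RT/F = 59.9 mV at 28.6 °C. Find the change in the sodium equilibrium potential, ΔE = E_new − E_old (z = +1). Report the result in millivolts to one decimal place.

-21.8 mV

E_old = (59.9/1)·log₁₀(151/15.6) = 59.05 mV
E_new = (59.9/1)·log₁₀(65.2/15.6) = 37.21 mV
ΔE = 37.21 − (59.05) = -21.85 mV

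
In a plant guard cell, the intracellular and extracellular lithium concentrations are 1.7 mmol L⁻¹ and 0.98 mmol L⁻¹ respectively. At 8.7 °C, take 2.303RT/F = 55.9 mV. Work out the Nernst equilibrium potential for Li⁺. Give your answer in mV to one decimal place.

E = (55.9/z) · log₁₀([Li⁺]_out/[Li⁺]_in) with z = +1.
= (55.9/1) · log₁₀(0.98/1.7) = 55.90 · log₁₀(0.5765)
= 55.90 · (-0.2392) = -13.37 mV

-13.4 mV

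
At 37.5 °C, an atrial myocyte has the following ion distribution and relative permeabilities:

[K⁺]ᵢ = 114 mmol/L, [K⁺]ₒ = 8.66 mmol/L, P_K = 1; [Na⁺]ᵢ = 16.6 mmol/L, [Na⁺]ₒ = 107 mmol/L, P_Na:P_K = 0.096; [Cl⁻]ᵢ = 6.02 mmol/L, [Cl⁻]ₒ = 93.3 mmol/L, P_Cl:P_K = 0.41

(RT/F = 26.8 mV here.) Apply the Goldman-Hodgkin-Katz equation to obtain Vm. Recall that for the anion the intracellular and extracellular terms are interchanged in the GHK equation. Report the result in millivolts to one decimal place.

Vm = 26.8 · ln[(Σ P·[cation]ₒ + Σ P·[anion]ᵢ) / (Σ P·[cation]ᵢ + Σ P·[anion]ₒ)]
Numerator = 1×8.66 + 0.096×107 + 0.41×6.02 = 21.4
Denominator = 1×114 + 0.096×16.6 + 0.41×93.3 = 153.8
Vm = 26.8 · ln(0.1391) = 26.8 × (-1.9726) = -52.86 mV

-52.9 mV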